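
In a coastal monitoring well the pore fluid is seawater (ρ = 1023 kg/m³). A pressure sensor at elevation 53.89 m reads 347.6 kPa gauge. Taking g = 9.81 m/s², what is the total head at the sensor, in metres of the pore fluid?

ψ = P/(ρg) = 347.6×1000 / (1023 × 9.81) = 34.64 m.
h = z + ψ = 53.89 + 34.64 = 88.53 m.

h ≈ 88.53 m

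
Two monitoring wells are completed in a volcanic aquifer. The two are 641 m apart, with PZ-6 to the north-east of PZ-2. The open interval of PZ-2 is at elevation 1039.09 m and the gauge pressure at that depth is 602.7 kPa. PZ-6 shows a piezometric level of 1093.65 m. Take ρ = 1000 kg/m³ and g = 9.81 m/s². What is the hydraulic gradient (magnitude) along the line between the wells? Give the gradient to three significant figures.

Pressure head at PZ-2: ψ = P/(ρg) = 602.7×1000 / (1000 × 9.81) = 61.44 m.
Total head at PZ-2: h = z + ψ = 1039.09 + 61.44 = 1100.53 m.
Total head at PZ-6: h = 1093.65 m (water level in the piezometer is the total head).
Head difference: h(PZ-2) − h(PZ-6) = 1100.53 − 1093.65 = 6.88 m.
Hydraulic gradient: i = |Δh| / L = 6.88 / 641 = 0.0107.

i ≈ 0.0107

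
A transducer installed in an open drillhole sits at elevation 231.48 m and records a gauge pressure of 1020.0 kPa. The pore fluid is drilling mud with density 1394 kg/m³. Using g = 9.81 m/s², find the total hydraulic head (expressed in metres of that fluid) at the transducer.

ψ = P/(ρg) = 1020.0×1000 / (1394 × 9.81) = 74.59 m.
h = z + ψ = 231.48 + 74.59 = 306.07 m.

h ≈ 306.07 m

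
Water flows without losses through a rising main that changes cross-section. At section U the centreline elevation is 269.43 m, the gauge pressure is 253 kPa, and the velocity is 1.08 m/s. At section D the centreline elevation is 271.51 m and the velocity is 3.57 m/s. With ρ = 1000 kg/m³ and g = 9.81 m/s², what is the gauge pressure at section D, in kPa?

P₂ ≈ 227 kPa

Pressure head at U: ψ₁ = P₁/(ρg) = 253×1000 / (1000 × 9.81) = 25.79 m.
Velocity heads: v₁²/2g = 1.08²/19.62 = 0.059 m; v₂²/2g = 3.57²/19.62 = 0.650 m.
Total head H = z₁ + ψ₁ + v₁²/2g = 269.43 + 25.79 + 0.059 = 295.28 m.
ψ₂ = H − z₂ − v₂²/2g = 295.28 − 271.51 − 0.650 = 23.12 m.
P₂ = ρgψ₂ = 1000 × 9.81 × 23.12 ≈ 227 kPa.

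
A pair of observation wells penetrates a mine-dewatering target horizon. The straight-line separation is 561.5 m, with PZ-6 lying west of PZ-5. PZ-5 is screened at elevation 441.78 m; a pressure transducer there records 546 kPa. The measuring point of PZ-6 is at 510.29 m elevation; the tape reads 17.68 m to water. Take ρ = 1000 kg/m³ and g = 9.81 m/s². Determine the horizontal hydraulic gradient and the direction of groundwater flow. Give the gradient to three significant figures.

i ≈ 0.00860; groundwater flows toward the west

Pressure head at PZ-5: ψ = P/(ρg) = 546×1000 / (1000 × 9.81) = 55.66 m.
Total head at PZ-5: h = z + ψ = 441.78 + 55.66 = 497.44 m.
Total head at PZ-6: h = 510.29 − 17.68 = 492.61 m.
Head difference: h(PZ-5) − h(PZ-6) = 497.44 − 492.61 = 4.83 m.
Hydraulic gradient: i = |Δh| / L = 4.83 / 561.5 = 0.00860.
Flow is from higher to lower head: from PZ-5 toward PZ-6, i.e. toward the west.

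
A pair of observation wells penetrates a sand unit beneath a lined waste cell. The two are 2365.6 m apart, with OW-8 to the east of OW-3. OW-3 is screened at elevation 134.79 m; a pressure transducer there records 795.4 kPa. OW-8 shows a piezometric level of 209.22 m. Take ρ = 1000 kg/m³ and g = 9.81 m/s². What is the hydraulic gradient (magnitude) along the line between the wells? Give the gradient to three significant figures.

i ≈ 0.00281

Pressure head at OW-3: ψ = P/(ρg) = 795.4×1000 / (1000 × 9.81) = 81.08 m.
Total head at OW-3: h = z + ψ = 134.79 + 81.08 = 215.87 m.
Total head at OW-8: h = 209.22 m (water level in the piezometer is the total head).
Head difference: h(OW-3) − h(OW-8) = 215.87 − 209.22 = 6.65 m.
Hydraulic gradient: i = |Δh| / L = 6.65 / 2365.6 = 0.00281.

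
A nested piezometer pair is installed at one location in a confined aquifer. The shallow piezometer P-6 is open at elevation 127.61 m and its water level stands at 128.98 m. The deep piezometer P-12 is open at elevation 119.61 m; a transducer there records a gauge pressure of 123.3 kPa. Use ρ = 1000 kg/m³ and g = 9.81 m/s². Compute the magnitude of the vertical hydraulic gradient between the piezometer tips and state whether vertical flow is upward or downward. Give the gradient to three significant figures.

Total head at P-6: h = 128.98 m (water level in the standpipe).
Pressure head at P-12: ψ = P/(ρg) = 123.3×1000 / (1000 × 9.81) = 12.57 m.
Total head at P-12: h = z + ψ = 119.61 + 12.57 = 132.18 m.
Δh = h(P-6) − h(P-12) = 128.98 − 132.18 = -3.20 m.
Vertical separation Δz = 127.61 − 119.61 = 8.00 m.
|i_v| = |Δh| / Δz = 3.20 / 8.00 = 0.400.
Head is higher in the deep piezometer, so vertical flow is upward (discharge condition).

|i_v| ≈ 0.400; vertical flow is upward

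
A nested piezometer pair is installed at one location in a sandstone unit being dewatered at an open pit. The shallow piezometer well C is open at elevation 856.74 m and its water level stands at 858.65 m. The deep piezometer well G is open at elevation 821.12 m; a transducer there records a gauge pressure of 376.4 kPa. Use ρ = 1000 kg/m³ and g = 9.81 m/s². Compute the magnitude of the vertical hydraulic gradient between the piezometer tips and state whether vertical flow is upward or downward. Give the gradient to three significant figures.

|i_v| ≈ 0.0236; vertical flow is upward

Total head at well C: h = 858.65 m (water level in the standpipe).
Pressure head at well G: ψ = P/(ρg) = 376.4×1000 / (1000 × 9.81) = 38.37 m.
Total head at well G: h = z + ψ = 821.12 + 38.37 = 859.49 m.
Δh = h(well C) − h(well G) = 858.65 − 859.49 = -0.84 m.
Vertical separation Δz = 856.74 − 821.12 = 35.62 m.
|i_v| = |Δh| / Δz = 0.84 / 35.62 = 0.0236.
Head is higher in the deep piezometer, so vertical flow is upward (discharge condition).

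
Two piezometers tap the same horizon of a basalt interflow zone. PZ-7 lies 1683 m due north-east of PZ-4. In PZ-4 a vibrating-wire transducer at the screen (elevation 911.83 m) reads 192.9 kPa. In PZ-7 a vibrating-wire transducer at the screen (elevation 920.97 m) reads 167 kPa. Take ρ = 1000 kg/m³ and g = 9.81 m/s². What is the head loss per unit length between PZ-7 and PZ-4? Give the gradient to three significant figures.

i ≈ 0.00386 m/m

Pressure head at PZ-4: ψ = P/(ρg) = 192.9×1000 / (1000 × 9.81) = 19.66 m.
Total head at PZ-4: h = z + ψ = 911.83 + 19.66 = 931.49 m.
Pressure head at PZ-7: ψ = P/(ρg) = 167×1000 / (1000 × 9.81) = 17.02 m.
Total head at PZ-7: h = z + ψ = 920.97 + 17.02 = 937.99 m.
Head difference: h(PZ-4) − h(PZ-7) = 931.49 − 937.99 = -6.50 m.
Hydraulic gradient: i = |Δh| / L = 6.50 / 1683 = 0.00386.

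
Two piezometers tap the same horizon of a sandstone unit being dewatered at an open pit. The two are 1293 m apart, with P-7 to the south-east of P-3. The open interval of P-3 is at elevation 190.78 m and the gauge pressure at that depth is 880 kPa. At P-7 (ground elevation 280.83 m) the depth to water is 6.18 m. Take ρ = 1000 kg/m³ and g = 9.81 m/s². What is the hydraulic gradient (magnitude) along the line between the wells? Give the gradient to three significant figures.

i ≈ 0.00451

Pressure head at P-3: ψ = P/(ρg) = 880×1000 / (1000 × 9.81) = 89.70 m.
Total head at P-3: h = z + ψ = 190.78 + 89.70 = 280.48 m.
Total head at P-7: h = 280.83 − 6.18 = 274.65 m.
Head difference: h(P-3) − h(P-7) = 280.48 − 274.65 = 5.83 m.
Hydraulic gradient: i = |Δh| / L = 5.83 / 1293 = 0.00451.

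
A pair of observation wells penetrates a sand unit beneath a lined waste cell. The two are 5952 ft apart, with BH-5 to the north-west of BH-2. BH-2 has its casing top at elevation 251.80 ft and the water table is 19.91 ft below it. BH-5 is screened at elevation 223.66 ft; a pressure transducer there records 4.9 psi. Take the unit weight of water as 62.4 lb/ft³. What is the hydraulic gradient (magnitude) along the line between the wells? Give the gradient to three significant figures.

i ≈ 0.000517

Total head at BH-2: h = 251.80 − 19.91 = 231.89 ft.
Pressure head at BH-5: ψ = 144·P/γ = 144 × 4.9 / 62.4 = 11.31 ft.
Total head at BH-5: h = z + ψ = 223.66 + 11.31 = 234.97 ft.
Head difference: h(BH-2) − h(BH-5) = 231.89 − 234.97 = -3.08 ft.
Hydraulic gradient: i = |Δh| / L = 3.08 / 5952 = 0.000517.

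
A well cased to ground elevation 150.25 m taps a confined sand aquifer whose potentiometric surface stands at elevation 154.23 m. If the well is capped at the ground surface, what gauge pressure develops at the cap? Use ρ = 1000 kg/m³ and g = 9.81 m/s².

Head above the cap: Δh = 154.23 − 150.25 = 3.98 m.
P = ρgΔh = 1000 × 9.81 × 3.98 = 39044 Pa ≈ 39.0 kPa.

P ≈ 39.0 kPa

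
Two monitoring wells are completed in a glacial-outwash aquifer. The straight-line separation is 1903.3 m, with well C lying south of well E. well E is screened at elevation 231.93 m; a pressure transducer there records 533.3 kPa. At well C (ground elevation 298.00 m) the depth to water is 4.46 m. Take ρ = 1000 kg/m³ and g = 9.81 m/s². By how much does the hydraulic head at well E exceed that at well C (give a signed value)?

Δh ≈ -7.25 m

Pressure head at well E: ψ = P/(ρg) = 533.3×1000 / (1000 × 9.81) = 54.36 m.
Total head at well E: h = z + ψ = 231.93 + 54.36 = 286.29 m.
Total head at well C: h = 298.00 − 4.46 = 293.54 m.
Head difference: h(well E) − h(well C) = 286.29 − 293.54 = -7.25 m.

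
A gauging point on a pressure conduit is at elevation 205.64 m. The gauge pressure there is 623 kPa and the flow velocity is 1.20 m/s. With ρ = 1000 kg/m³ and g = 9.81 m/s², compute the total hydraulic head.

h ≈ 269.22 m

Pressure head ψ = P/(ρg) = 623×1000 / (1000 × 9.81) = 63.51 m.
Velocity head = v²/(2g) = 1.20² / (2 × 9.81) = 0.073 m.
h = z + ψ + v²/(2g) = 205.64 + 63.51 + 0.073 = 269.22 m.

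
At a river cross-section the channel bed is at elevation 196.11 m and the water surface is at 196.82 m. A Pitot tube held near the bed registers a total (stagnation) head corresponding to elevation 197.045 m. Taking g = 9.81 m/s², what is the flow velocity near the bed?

Near the bed, under hydrostatic conditions, the piezometric head (z + ψ) equals the free-surface elevation, 196.82 m.
Velocity head = total − piezometric = 197.045 − 196.82 = 0.225 m.
v = √(2g·h_v) = √(2 × 9.81 × 0.225) = 2.10 m/s.

v ≈ 2.10 m/s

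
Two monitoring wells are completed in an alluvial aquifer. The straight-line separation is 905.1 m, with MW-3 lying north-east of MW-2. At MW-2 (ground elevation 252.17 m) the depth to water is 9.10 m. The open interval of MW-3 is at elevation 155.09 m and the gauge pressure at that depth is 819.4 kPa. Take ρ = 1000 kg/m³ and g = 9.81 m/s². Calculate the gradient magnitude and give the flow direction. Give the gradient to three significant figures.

i ≈ 0.00492; groundwater flows toward the north-east

Total head at MW-2: h = 252.17 − 9.10 = 243.07 m.
Pressure head at MW-3: ψ = P/(ρg) = 819.4×1000 / (1000 × 9.81) = 83.53 m.
Total head at MW-3: h = z + ψ = 155.09 + 83.53 = 238.62 m.
Head difference: h(MW-2) − h(MW-3) = 243.07 − 238.62 = 4.45 m.
Hydraulic gradient: i = |Δh| / L = 4.45 / 905.1 = 0.00492.
Flow is from higher to lower head: from MW-2 toward MW-3, i.e. toward the north-east.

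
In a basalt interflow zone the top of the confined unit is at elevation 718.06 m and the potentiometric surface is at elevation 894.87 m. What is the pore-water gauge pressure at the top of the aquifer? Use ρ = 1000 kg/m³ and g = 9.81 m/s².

Pressure head at the aquifer top: ψ = h − z = 894.87 − 718.06 = 176.81 m.
P = ρgψ = 1000 × 9.81 × 176.81 = 1734506 Pa ≈ 1730 kPa.

P ≈ 1730 kPa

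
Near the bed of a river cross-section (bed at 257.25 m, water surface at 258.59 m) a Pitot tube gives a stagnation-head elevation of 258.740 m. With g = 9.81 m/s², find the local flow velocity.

Near the bed, under hydrostatic conditions, the piezometric head (z + ψ) equals the free-surface elevation, 258.59 m.
Velocity head = total − piezometric = 258.740 − 258.59 = 0.150 m.
v = √(2g·h_v) = √(2 × 9.81 × 0.150) = 1.72 m/s.

v ≈ 1.72 m/s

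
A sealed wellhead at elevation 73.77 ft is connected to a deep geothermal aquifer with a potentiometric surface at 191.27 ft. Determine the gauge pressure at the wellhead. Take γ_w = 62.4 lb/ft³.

Head above the cap: Δh = 191.27 − 73.77 = 117.50 ft.
P = γΔh/144 = 62.4 × 117.50 / 144 = 50.9 psi.

P ≈ 50.9 psi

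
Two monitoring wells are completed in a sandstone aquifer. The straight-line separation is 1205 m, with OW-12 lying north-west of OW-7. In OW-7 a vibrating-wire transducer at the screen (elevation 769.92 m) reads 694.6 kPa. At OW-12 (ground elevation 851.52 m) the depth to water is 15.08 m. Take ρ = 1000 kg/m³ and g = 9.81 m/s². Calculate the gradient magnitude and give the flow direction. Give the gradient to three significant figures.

Pressure head at OW-7: ψ = P/(ρg) = 694.6×1000 / (1000 × 9.81) = 70.81 m.
Total head at OW-7: h = z + ψ = 769.92 + 70.81 = 840.73 m.
Total head at OW-12: h = 851.52 − 15.08 = 836.44 m.
Head difference: h(OW-7) − h(OW-12) = 840.73 − 836.44 = 4.29 m.
Hydraulic gradient: i = |Δh| / L = 4.29 / 1205 = 0.00356.
Flow is from higher to lower head: from OW-7 toward OW-12, i.e. toward the north-west.

i ≈ 0.00356; groundwater flows toward the north-west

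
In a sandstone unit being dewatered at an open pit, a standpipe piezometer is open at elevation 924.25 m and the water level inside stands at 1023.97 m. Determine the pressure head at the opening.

ψ ≈ 99.72 m

Total head h = 1023.97 m (the water-surface elevation in the piezometer).
Pressure head ψ = h − z = 1023.97 − 924.25 = 99.72 m.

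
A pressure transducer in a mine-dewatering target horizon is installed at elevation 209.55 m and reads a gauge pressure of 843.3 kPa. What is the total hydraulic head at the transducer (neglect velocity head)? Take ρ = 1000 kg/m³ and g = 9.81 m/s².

ψ = P/(ρg) = 843.3×1000 / (1000 × 9.81) = 85.96 m.
h = z + ψ = 209.55 + 85.96 = 295.51 m.

h ≈ 295.51 m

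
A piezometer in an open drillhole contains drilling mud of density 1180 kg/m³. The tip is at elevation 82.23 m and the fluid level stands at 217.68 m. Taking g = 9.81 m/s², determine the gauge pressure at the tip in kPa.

Pressure head ψ = h − z = 217.68 − 82.23 = 135.45 m.
P = ρgψ = 1180 × 9.81 × 135.45 = 1567942 Pa ≈ 1570 kPa.

P ≈ 1570 kPa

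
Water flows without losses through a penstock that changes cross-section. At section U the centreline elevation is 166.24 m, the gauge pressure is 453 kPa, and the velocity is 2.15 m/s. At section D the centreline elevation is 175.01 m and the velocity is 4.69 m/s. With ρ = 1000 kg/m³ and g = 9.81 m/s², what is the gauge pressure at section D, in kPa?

P₂ ≈ 358 kPa

Pressure head at U: ψ₁ = P₁/(ρg) = 453×1000 / (1000 × 9.81) = 46.18 m.
Velocity heads: v₁²/2g = 2.15²/19.62 = 0.236 m; v₂²/2g = 4.69²/19.62 = 1.121 m.
Total head H = z₁ + ψ₁ + v₁²/2g = 166.24 + 46.18 + 0.236 = 212.66 m.
ψ₂ = H − z₂ − v₂²/2g = 212.66 − 175.01 − 1.121 = 36.53 m.
P₂ = ρgψ₂ = 1000 × 9.81 × 36.53 ≈ 358 kPa.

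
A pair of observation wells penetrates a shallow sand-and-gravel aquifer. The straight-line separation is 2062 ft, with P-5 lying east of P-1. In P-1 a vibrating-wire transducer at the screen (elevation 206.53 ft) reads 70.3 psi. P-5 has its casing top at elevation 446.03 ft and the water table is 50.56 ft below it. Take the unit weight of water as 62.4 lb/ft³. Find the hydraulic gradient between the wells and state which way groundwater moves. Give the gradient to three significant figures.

Pressure head at P-1: ψ = 144·P/γ = 144 × 70.3 / 62.4 = 162.23 ft.
Total head at P-1: h = z + ψ = 206.53 + 162.23 = 368.76 ft.
Total head at P-5: h = 446.03 − 50.56 = 395.47 ft.
Head difference: h(P-1) − h(P-5) = 368.76 − 395.47 = -26.71 ft.
Hydraulic gradient: i = |Δh| / L = 26.71 / 2062 = 0.0130.
Flow is from higher to lower head: from P-5 toward P-1, i.e. toward the west.

i ≈ 0.0130; groundwater flows toward the west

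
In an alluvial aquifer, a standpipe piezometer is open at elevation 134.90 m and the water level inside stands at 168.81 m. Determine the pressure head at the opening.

Total head h = 168.81 m (the water-surface elevation in the piezometer).
Pressure head ψ = h − z = 168.81 − 134.90 = 33.91 m.

ψ ≈ 33.91 m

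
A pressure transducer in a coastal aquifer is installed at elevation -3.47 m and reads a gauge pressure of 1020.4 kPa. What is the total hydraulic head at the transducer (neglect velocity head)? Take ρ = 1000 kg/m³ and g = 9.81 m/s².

ψ = P/(ρg) = 1020.4×1000 / (1000 × 9.81) = 104.02 m.
h = z + ψ = -3.47 + 104.02 = 100.55 m.

h ≈ 100.55 m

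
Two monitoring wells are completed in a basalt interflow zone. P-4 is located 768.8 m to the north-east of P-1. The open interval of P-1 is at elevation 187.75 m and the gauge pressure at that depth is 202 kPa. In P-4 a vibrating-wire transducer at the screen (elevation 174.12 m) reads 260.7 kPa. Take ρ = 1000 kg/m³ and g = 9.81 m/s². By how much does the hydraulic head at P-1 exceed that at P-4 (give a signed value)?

Δh ≈ 7.65 m

Pressure head at P-1: ψ = P/(ρg) = 202×1000 / (1000 × 9.81) = 20.59 m.
Total head at P-1: h = z + ψ = 187.75 + 20.59 = 208.34 m.
Pressure head at P-4: ψ = P/(ρg) = 260.7×1000 / (1000 × 9.81) = 26.57 m.
Total head at P-4: h = z + ψ = 174.12 + 26.57 = 200.69 m.
Head difference: h(P-1) − h(P-4) = 208.34 − 200.69 = 7.65 m.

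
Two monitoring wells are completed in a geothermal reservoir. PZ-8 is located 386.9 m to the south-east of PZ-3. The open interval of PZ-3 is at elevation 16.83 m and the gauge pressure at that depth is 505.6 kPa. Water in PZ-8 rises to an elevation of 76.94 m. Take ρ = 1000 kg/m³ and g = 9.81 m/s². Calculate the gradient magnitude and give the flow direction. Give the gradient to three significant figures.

Pressure head at PZ-3: ψ = P/(ρg) = 505.6×1000 / (1000 × 9.81) = 51.54 m.
Total head at PZ-3: h = z + ψ = 16.83 + 51.54 = 68.37 m.
Total head at PZ-8: h = 76.94 m (water level in the piezometer is the total head).
Head difference: h(PZ-3) − h(PZ-8) = 68.37 − 76.94 = -8.57 m.
Hydraulic gradient: i = |Δh| / L = 8.57 / 386.9 = 0.0222.
Flow is from higher to lower head: from PZ-8 toward PZ-3, i.e. toward the north-west.

i ≈ 0.0222; groundwater flows toward the north-west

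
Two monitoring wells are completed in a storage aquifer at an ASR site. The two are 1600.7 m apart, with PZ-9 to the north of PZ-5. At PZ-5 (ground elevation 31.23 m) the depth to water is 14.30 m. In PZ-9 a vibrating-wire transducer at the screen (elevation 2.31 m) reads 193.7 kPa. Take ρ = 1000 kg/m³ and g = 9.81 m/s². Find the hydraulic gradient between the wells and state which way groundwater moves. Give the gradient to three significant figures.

i ≈ 0.00320; groundwater flows toward the south

Total head at PZ-5: h = 31.23 − 14.30 = 16.93 m.
Pressure head at PZ-9: ψ = P/(ρg) = 193.7×1000 / (1000 × 9.81) = 19.75 m.
Total head at PZ-9: h = z + ψ = 2.31 + 19.75 = 22.06 m.
Head difference: h(PZ-5) − h(PZ-9) = 16.93 − 22.06 = -5.13 m.
Hydraulic gradient: i = |Δh| / L = 5.13 / 1600.7 = 0.00320.
Flow is from higher to lower head: from PZ-9 toward PZ-5, i.e. toward the south.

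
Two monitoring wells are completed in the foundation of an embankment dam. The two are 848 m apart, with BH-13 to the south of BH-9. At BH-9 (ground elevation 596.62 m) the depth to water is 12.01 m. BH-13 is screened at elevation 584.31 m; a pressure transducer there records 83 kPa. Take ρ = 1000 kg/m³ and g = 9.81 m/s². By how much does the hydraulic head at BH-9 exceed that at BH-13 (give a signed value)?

Total head at BH-9: h = 596.62 − 12.01 = 584.61 m.
Pressure head at BH-13: ψ = P/(ρg) = 83×1000 / (1000 × 9.81) = 8.46 m.
Total head at BH-13: h = z + ψ = 584.31 + 8.46 = 592.77 m.
Head difference: h(BH-9) − h(BH-13) = 584.61 − 592.77 = -8.16 m.

Δh ≈ -8.16 m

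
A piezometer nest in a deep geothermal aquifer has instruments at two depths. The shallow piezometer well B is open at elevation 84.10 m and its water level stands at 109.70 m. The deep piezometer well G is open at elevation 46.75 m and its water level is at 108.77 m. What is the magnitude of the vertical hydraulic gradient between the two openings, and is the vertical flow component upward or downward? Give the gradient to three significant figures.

Total head at well B: h = 109.70 m (water level in the standpipe).
Total head at well G: h = 108.77 m.
Δh = h(well B) − h(well G) = 109.70 − 108.77 = 0.93 m.
Vertical separation Δz = 84.10 − 46.75 = 37.35 m.
|i_v| = |Δh| / Δz = 0.93 / 37.35 = 0.0249.
Head is higher in the shallow piezometer, so vertical flow is downward (recharge condition).

|i_v| ≈ 0.0249; vertical flow is downward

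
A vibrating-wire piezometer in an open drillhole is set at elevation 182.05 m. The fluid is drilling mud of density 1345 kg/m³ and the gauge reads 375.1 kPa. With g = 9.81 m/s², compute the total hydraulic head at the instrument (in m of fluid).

h ≈ 210.48 m

ψ = P/(ρg) = 375.1×1000 / (1345 × 9.81) = 28.43 m.
h = z + ψ = 182.05 + 28.43 = 210.48 m.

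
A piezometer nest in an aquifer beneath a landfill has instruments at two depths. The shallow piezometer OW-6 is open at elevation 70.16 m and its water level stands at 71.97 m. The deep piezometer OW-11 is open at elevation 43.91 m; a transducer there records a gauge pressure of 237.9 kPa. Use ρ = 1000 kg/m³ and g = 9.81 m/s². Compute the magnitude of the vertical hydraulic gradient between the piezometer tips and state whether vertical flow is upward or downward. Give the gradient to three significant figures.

Total head at OW-6: h = 71.97 m (water level in the standpipe).
Pressure head at OW-11: ψ = P/(ρg) = 237.9×1000 / (1000 × 9.81) = 24.25 m.
Total head at OW-11: h = z + ψ = 43.91 + 24.25 = 68.16 m.
Δh = h(OW-6) − h(OW-11) = 71.97 − 68.16 = 3.81 m.
Vertical separation Δz = 70.16 − 43.91 = 26.25 m.
|i_v| = |Δh| / Δz = 3.81 / 26.25 = 0.145.
Head is higher in the shallow piezometer, so vertical flow is downward (recharge condition).

|i_v| ≈ 0.145; vertical flow is downward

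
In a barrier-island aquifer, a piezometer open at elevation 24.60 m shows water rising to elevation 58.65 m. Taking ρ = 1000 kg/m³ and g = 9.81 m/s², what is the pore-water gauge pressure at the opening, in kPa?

P ≈ 334 kPa

Pressure head ψ = h − z = 58.65 − 24.60 = 34.05 m.
P = ρgψ = 1000 × 9.81 × 34.05 = 334030 Pa ≈ 334 kPa.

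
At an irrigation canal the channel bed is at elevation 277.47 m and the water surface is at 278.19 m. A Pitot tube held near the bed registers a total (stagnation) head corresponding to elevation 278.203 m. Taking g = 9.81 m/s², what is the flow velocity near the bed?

v ≈ 0.505 m/s

Near the bed, under hydrostatic conditions, the piezometric head (z + ψ) equals the free-surface elevation, 278.19 m.
Velocity head = total − piezometric = 278.203 − 278.19 = 0.013 m.
v = √(2g·h_v) = √(2 × 9.81 × 0.013) = 0.505 m/s.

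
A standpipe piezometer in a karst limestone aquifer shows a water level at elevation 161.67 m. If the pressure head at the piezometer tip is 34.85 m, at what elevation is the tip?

z = h − ψ = 161.67 − 34.85 = 126.82 m.

z ≈ 126.82 m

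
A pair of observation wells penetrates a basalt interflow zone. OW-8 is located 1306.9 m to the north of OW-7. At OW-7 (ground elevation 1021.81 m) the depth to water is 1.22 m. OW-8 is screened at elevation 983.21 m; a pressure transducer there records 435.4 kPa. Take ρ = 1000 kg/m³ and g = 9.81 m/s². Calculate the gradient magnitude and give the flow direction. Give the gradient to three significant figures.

i ≈ 0.00536; groundwater flows toward the south

Total head at OW-7: h = 1021.81 − 1.22 = 1020.59 m.
Pressure head at OW-8: ψ = P/(ρg) = 435.4×1000 / (1000 × 9.81) = 44.38 m.
Total head at OW-8: h = z + ψ = 983.21 + 44.38 = 1027.59 m.
Head difference: h(OW-7) − h(OW-8) = 1020.59 − 1027.59 = -7.00 m.
Hydraulic gradient: i = |Δh| / L = 7.00 / 1306.9 = 0.00536.
Flow is from higher to lower head: from OW-8 toward OW-7, i.e. toward the south.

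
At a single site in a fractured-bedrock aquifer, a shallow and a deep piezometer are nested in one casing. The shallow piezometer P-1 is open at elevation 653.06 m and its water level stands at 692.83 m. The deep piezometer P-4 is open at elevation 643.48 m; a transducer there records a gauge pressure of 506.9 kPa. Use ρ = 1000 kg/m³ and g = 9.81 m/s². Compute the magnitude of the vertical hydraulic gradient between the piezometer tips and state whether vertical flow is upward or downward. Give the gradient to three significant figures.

|i_v| ≈ 0.242; vertical flow is upward

Total head at P-1: h = 692.83 m (water level in the standpipe).
Pressure head at P-4: ψ = P/(ρg) = 506.9×1000 / (1000 × 9.81) = 51.67 m.
Total head at P-4: h = z + ψ = 643.48 + 51.67 = 695.15 m.
Δh = h(P-1) − h(P-4) = 692.83 − 695.15 = -2.32 m.
Vertical separation Δz = 653.06 − 643.48 = 9.58 m.
|i_v| = |Δh| / Δz = 2.32 / 9.58 = 0.242.
Head is higher in the deep piezometer, so vertical flow is upward (discharge condition).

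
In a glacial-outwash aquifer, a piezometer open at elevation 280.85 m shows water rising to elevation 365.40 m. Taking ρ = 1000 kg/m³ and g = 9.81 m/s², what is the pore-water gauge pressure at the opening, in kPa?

Pressure head ψ = h − z = 365.40 − 280.85 = 84.55 m.
P = ρgψ = 1000 × 9.81 × 84.55 = 829436 Pa ≈ 829 kPa.

P ≈ 829 kPa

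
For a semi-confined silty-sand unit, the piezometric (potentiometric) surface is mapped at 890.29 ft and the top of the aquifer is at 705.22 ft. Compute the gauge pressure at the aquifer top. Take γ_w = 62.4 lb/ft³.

Pressure head at the aquifer top: ψ = h − z = 890.29 − 705.22 = 185.07 ft.
P = γψ/144 = 62.4 × 185.07 / 144 = 80.2 psi.

P ≈ 80.2 psi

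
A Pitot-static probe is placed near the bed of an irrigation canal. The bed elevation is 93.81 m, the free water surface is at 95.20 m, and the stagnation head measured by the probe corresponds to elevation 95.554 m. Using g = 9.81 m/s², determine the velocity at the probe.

Near the bed, under hydrostatic conditions, the piezometric head (z + ψ) equals the free-surface elevation, 95.20 m.
Velocity head = total − piezometric = 95.554 − 95.20 = 0.354 m.
v = √(2g·h_v) = √(2 × 9.81 × 0.354) = 2.64 m/s.

v ≈ 2.64 m/s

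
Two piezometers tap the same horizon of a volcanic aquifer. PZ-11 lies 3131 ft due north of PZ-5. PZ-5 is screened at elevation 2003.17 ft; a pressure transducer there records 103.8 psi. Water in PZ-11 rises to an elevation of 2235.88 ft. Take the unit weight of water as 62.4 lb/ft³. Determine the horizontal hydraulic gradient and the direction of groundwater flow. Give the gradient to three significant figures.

Pressure head at PZ-5: ψ = 144·P/γ = 144 × 103.8 / 62.4 = 239.54 ft.
Total head at PZ-5: h = z + ψ = 2003.17 + 239.54 = 2242.71 ft.
Total head at PZ-11: h = 2235.88 ft (water level in the piezometer is the total head).
Head difference: h(PZ-5) − h(PZ-11) = 2242.71 − 2235.88 = 6.83 ft.
Hydraulic gradient: i = |Δh| / L = 6.83 / 3131 = 0.00218.
Flow is from higher to lower head: from PZ-5 toward PZ-11, i.e. toward the north.

i ≈ 0.00218; groundwater flows toward the north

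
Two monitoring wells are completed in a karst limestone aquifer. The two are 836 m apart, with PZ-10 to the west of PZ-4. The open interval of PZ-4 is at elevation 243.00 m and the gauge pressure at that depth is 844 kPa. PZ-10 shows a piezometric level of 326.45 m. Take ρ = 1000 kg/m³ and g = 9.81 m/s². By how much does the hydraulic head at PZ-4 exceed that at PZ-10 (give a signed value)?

Δh ≈ 2.58 m

Pressure head at PZ-4: ψ = P/(ρg) = 844×1000 / (1000 × 9.81) = 86.03 m.
Total head at PZ-4: h = z + ψ = 243.00 + 86.03 = 329.03 m.
Total head at PZ-10: h = 326.45 m (water level in the piezometer is the total head).
Head difference: h(PZ-4) − h(PZ-10) = 329.03 − 326.45 = 2.58 m.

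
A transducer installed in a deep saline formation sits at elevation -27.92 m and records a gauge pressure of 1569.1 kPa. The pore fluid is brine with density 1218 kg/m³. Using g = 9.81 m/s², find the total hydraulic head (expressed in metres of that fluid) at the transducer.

h ≈ 103.40 m

ψ = P/(ρg) = 1569.1×1000 / (1218 × 9.81) = 131.32 m.
h = z + ψ = -27.92 + 131.32 = 103.40 m.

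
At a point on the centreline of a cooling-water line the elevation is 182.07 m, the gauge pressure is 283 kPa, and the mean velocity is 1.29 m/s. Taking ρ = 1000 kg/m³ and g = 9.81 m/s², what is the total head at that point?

h ≈ 211.00 m

Pressure head ψ = P/(ρg) = 283×1000 / (1000 × 9.81) = 28.85 m.
Velocity head = v²/(2g) = 1.29² / (2 × 9.81) = 0.085 m.
h = z + ψ + v²/(2g) = 182.07 + 28.85 + 0.085 = 211.00 m.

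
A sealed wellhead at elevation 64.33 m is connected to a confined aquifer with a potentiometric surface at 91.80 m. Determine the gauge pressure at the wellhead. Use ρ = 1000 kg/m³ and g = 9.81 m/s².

P ≈ 269 kPa

Head above the cap: Δh = 91.80 − 64.33 = 27.47 m.
P = ρgΔh = 1000 × 9.81 × 27.47 = 269481 Pa ≈ 269 kPa.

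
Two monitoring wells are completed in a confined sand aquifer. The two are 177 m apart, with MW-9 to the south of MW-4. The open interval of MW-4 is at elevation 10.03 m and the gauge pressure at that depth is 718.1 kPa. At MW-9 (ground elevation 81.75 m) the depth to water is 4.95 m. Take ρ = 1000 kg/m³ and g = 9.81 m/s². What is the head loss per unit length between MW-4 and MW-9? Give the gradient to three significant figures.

Pressure head at MW-4: ψ = P/(ρg) = 718.1×1000 / (1000 × 9.81) = 73.20 m.
Total head at MW-4: h = z + ψ = 10.03 + 73.20 = 83.23 m.
Total head at MW-9: h = 81.75 − 4.95 = 76.80 m.
Head difference: h(MW-4) − h(MW-9) = 83.23 − 76.80 = 6.43 m.
Hydraulic gradient: i = |Δh| / L = 6.43 / 177 = 0.0363.

i ≈ 0.0363 m/m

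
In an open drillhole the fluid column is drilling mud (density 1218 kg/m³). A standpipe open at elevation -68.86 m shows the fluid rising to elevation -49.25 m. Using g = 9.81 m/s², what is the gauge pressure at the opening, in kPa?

Pressure head ψ = h − z = -49.25 − (-68.86) = 19.61 m.
P = ρgψ = 1218 × 9.81 × 19.61 = 234312 Pa ≈ 234 kPa.

P ≈ 234 kPa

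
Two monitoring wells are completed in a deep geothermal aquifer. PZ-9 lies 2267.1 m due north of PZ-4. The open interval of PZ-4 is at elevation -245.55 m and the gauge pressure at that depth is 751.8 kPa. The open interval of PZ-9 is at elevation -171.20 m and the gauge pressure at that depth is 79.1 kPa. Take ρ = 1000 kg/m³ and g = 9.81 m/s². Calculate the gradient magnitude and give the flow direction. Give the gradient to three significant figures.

i ≈ 0.00255; groundwater flows toward the south

Pressure head at PZ-4: ψ = P/(ρg) = 751.8×1000 / (1000 × 9.81) = 76.64 m.
Total head at PZ-4: h = z + ψ = -245.55 + 76.64 = -168.91 m.
Pressure head at PZ-9: ψ = P/(ρg) = 79.1×1000 / (1000 × 9.81) = 8.06 m.
Total head at PZ-9: h = z + ψ = -171.20 + 8.06 = -163.14 m.
Head difference: h(PZ-4) − h(PZ-9) = -168.91 − (-163.14) = -5.77 m.
Hydraulic gradient: i = |Δh| / L = 5.77 / 2267.1 = 0.00255.
Flow is from higher to lower head: from PZ-9 toward PZ-4, i.e. toward the south.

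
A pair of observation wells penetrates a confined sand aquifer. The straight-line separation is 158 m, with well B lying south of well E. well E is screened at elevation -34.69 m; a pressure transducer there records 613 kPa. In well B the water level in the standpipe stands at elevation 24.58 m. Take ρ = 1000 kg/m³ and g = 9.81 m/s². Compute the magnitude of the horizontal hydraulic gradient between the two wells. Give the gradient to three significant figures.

Pressure head at well E: ψ = P/(ρg) = 613×1000 / (1000 × 9.81) = 62.49 m.
Total head at well E: h = z + ψ = -34.69 + 62.49 = 27.80 m.
Total head at well B: h = 24.58 m (water level in the piezometer is the total head).
Head difference: h(well E) − h(well B) = 27.80 − 24.58 = 3.22 m.
Hydraulic gradient: i = |Δh| / L = 3.22 / 158 = 0.0204.

i ≈ 0.0204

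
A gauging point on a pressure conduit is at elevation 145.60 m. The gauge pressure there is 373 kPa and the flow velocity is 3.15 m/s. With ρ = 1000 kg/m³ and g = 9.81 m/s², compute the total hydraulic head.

h ≈ 184.13 m

Pressure head ψ = P/(ρg) = 373×1000 / (1000 × 9.81) = 38.02 m.
Velocity head = v²/(2g) = 3.15² / (2 × 9.81) = 0.506 m.
h = z + ψ + v²/(2g) = 145.60 + 38.02 + 0.506 = 184.13 m.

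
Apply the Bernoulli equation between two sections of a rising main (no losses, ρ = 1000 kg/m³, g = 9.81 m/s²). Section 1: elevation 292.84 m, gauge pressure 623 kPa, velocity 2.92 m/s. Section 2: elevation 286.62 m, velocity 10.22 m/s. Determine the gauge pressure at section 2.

P₂ ≈ 636 kPa

Pressure head at 1: ψ₁ = P₁/(ρg) = 623×1000 / (1000 × 9.81) = 63.51 m.
Velocity heads: v₁²/2g = 2.92²/19.62 = 0.435 m; v₂²/2g = 10.22²/19.62 = 5.324 m.
Total head H = z₁ + ψ₁ + v₁²/2g = 292.84 + 63.51 + 0.435 = 356.78 m.
ψ₂ = H − z₂ − v₂²/2g = 356.78 − 286.62 − 5.324 = 64.84 m.
P₂ = ρgψ₂ = 1000 × 9.81 × 64.84 ≈ 636 kPa.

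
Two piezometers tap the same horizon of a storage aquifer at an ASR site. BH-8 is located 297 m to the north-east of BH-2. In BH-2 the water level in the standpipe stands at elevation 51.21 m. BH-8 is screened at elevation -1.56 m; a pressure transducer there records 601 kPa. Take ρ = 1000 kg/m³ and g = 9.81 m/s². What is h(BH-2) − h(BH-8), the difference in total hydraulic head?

Δh ≈ -8.49 m

Total head at BH-2: h = 51.21 m (water level in the piezometer is the total head).
Pressure head at BH-8: ψ = P/(ρg) = 601×1000 / (1000 × 9.81) = 61.26 m.
Total head at BH-8: h = z + ψ = -1.56 + 61.26 = 59.70 m.
Head difference: h(BH-2) − h(BH-8) = 51.21 − 59.70 = -8.49 m.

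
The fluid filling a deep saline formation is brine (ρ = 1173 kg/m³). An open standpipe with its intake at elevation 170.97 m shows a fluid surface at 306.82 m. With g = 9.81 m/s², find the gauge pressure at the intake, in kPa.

Pressure head ψ = h − z = 306.82 − 170.97 = 135.85 m.
P = ρgψ = 1173 × 9.81 × 135.85 = 1563244 Pa ≈ 1560 kPa.

P ≈ 1560 kPa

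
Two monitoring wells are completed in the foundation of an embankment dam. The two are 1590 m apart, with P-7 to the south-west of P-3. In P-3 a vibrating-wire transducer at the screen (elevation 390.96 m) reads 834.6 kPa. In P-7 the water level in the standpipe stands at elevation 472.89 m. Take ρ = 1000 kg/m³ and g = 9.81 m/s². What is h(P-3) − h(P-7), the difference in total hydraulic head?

Pressure head at P-3: ψ = P/(ρg) = 834.6×1000 / (1000 × 9.81) = 85.08 m.
Total head at P-3: h = z + ψ = 390.96 + 85.08 = 476.04 m.
Total head at P-7: h = 472.89 m (water level in the piezometer is the total head).
Head difference: h(P-3) − h(P-7) = 476.04 − 472.89 = 3.15 m.

Δh ≈ 3.15 m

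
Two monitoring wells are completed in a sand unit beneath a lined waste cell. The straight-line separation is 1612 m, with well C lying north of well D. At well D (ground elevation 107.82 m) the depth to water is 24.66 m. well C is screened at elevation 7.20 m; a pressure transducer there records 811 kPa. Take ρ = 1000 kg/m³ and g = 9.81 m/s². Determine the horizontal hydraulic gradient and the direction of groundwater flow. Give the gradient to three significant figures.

i ≈ 0.00416; groundwater flows toward the south

Total head at well D: h = 107.82 − 24.66 = 83.16 m.
Pressure head at well C: ψ = P/(ρg) = 811×1000 / (1000 × 9.81) = 82.67 m.
Total head at well C: h = z + ψ = 7.20 + 82.67 = 89.87 m.
Head difference: h(well D) − h(well C) = 83.16 − 89.87 = -6.71 m.
Hydraulic gradient: i = |Δh| / L = 6.71 / 1612 = 0.00416.
Flow is from higher to lower head: from well C toward well D, i.e. toward the south.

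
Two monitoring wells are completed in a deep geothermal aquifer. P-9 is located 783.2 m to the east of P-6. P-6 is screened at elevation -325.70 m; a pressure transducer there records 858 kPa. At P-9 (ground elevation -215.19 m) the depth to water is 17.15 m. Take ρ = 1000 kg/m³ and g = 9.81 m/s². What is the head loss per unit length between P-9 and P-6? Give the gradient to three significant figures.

i ≈ 0.00753 m/m

Pressure head at P-6: ψ = P/(ρg) = 858×1000 / (1000 × 9.81) = 87.46 m.
Total head at P-6: h = z + ψ = -325.70 + 87.46 = -238.24 m.
Total head at P-9: h = -215.19 − 17.15 = -232.34 m.
Head difference: h(P-6) − h(P-9) = -238.24 − (-232.34) = -5.90 m.
Hydraulic gradient: i = |Δh| / L = 5.90 / 783.2 = 0.00753.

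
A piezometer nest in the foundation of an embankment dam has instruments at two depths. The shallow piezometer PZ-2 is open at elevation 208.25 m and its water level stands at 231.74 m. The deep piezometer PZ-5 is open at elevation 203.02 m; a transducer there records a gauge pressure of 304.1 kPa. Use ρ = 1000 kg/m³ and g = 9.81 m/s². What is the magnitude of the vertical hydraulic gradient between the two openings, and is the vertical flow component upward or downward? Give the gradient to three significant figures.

|i_v| ≈ 0.436; vertical flow is upward

Total head at PZ-2: h = 231.74 m (water level in the standpipe).
Pressure head at PZ-5: ψ = P/(ρg) = 304.1×1000 / (1000 × 9.81) = 31.00 m.
Total head at PZ-5: h = z + ψ = 203.02 + 31.00 = 234.02 m.
Δh = h(PZ-2) − h(PZ-5) = 231.74 − 234.02 = -2.28 m.
Vertical separation Δz = 208.25 − 203.02 = 5.23 m.
|i_v| = |Δh| / Δz = 2.28 / 5.23 = 0.436.
Head is higher in the deep piezometer, so vertical flow is upward (discharge condition).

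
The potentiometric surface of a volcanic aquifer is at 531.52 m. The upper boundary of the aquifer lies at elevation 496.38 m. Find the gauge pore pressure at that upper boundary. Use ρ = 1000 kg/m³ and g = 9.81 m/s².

Pressure head at the aquifer top: ψ = h − z = 531.52 − 496.38 = 35.14 m.
P = ρgψ = 1000 × 9.81 × 35.14 = 344723 Pa ≈ 345 kPa.

P ≈ 345 kPa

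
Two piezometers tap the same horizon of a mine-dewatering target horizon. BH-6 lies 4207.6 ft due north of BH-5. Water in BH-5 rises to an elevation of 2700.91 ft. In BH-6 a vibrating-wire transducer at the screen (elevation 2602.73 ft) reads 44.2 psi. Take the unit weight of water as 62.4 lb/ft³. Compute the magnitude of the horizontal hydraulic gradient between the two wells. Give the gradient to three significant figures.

Total head at BH-5: h = 2700.91 ft (water level in the piezometer is the total head).
Pressure head at BH-6: ψ = 144·P/γ = 144 × 44.2 / 62.4 = 102.00 ft.
Total head at BH-6: h = z + ψ = 2602.73 + 102.00 = 2704.73 ft.
Head difference: h(BH-5) − h(BH-6) = 2700.91 − 2704.73 = -3.82 ft.
Hydraulic gradient: i = |Δh| / L = 3.82 / 4207.6 = 0.000908.

i ≈ 0.000908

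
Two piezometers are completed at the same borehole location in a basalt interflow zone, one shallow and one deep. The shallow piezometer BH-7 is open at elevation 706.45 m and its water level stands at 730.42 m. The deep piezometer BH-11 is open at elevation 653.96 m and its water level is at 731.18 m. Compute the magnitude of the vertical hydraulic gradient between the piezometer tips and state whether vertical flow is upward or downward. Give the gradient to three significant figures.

Total head at BH-7: h = 730.42 m (water level in the standpipe).
Total head at BH-11: h = 731.18 m.
Δh = h(BH-7) − h(BH-11) = 730.42 − 731.18 = -0.76 m.
Vertical separation Δz = 706.45 − 653.96 = 52.49 m.
|i_v| = |Δh| / Δz = 0.76 / 52.49 = 0.0145.
Head is higher in the deep piezometer, so vertical flow is upward (discharge condition).

|i_v| ≈ 0.0145; vertical flow is upward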